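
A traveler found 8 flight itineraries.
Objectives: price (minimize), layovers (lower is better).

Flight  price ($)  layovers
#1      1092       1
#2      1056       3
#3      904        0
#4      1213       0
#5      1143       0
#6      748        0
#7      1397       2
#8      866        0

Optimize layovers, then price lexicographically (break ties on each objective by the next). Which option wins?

First minimize layovers: best is 0, kept {#3, #4, #5, #6, #8}.
Then minimize price: best is 748, kept {#6}.

#6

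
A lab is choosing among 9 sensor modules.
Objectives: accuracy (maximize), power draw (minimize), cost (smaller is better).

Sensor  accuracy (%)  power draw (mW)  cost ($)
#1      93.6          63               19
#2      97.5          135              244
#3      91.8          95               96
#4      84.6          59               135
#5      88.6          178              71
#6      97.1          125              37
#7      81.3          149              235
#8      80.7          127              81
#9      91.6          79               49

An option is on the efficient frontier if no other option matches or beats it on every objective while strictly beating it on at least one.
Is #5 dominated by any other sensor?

Yes

#1 vs #5: accuracy 93.6≥88.6, power draw 63≤178, cost 19≤71 — #1 is at least as good on every objective and strictly better on at least one, so #1 dominates #5.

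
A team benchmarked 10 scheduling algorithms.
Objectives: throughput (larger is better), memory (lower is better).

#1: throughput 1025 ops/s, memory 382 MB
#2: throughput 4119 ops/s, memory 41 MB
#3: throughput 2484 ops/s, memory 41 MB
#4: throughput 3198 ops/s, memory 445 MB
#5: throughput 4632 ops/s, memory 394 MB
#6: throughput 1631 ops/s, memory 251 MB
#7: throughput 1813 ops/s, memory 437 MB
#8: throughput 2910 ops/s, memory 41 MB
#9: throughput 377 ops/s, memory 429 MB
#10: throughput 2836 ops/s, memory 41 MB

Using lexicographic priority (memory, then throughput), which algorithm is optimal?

#2

First minimize memory: best is 41, kept {#2, #3, #8, #10}.
Then maximize throughput: best is 4119, kept {#2}.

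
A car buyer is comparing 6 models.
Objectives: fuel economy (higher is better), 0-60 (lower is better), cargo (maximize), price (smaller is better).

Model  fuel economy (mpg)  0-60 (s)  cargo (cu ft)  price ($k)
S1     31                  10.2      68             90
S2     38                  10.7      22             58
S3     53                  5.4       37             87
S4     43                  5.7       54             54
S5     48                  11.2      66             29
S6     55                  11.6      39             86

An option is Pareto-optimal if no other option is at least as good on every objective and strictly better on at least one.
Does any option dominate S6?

S1: worse on fuel economy (31 vs 55).
S2: worse on fuel economy (38 vs 55).
S3: worse on fuel economy (53 vs 55).
S4: worse on fuel economy (43 vs 55).
S5: worse on fuel economy (48 vs 55).
No option is at least as good as S6 on every objective and strictly better on one.

No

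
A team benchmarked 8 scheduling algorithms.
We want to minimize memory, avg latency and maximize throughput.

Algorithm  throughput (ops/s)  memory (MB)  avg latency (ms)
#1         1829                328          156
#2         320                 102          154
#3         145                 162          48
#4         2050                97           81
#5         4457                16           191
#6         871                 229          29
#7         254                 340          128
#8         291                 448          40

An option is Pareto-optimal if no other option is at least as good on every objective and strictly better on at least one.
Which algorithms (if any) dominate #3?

none

#1: worse on memory (328 vs 162).
#2: worse on avg latency (154 vs 48).
#4: worse on avg latency (81 vs 48).
#5: worse on avg latency (191 vs 48).
#6: worse on memory (229 vs 162).
#7: worse on memory (340 vs 162).
#8: worse on memory (448 vs 162).
No option dominates #3.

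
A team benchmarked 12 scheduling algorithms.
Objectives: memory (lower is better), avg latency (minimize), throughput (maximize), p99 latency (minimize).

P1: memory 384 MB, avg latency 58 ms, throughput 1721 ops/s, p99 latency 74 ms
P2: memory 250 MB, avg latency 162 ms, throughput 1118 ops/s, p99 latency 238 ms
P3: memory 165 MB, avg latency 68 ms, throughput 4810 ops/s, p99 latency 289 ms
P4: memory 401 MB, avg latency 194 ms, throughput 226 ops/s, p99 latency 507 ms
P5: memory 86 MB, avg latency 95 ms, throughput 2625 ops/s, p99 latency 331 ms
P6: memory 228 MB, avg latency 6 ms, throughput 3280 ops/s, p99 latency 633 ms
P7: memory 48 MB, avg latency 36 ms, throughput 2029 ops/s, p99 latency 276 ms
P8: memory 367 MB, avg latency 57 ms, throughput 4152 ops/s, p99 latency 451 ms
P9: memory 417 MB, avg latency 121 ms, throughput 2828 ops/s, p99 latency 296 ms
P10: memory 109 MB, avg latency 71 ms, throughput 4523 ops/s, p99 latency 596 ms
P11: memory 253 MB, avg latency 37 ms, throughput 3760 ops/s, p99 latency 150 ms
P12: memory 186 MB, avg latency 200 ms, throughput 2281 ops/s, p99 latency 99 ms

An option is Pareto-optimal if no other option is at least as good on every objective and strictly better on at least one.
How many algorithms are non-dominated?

10

P1: not dominated (best p99 latency).
P2: not dominated.
P3: not dominated (best throughput).
P4: dominated by P1 (memory 384≤401, avg latency 58≤194, throughput 1721≥226, p99 latency 74≤507).
P5: not dominated.
P6: not dominated (best avg latency).
P7: not dominated (best memory).
P8: not dominated.
P9: dominated by P3 (memory 165≤417, avg latency 68≤121, throughput 4810≥2828, p99 latency 289≤296).
P10: not dominated.
P11: not dominated.
P12: not dominated.
Pareto-optimal: P1, P2, P3, P5, P6, P7, P8, P10, P11, P12 → 10.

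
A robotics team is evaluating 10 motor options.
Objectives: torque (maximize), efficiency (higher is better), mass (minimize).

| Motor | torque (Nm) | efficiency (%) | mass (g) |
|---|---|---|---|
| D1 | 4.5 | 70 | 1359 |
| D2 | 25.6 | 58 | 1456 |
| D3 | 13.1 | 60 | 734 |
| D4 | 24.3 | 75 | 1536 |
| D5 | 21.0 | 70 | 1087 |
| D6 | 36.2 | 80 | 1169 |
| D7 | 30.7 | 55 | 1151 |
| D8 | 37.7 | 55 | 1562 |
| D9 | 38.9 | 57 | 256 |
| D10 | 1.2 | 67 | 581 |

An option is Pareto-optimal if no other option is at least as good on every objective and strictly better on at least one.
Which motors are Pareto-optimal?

D3, D5, D6, D9, D10

D1: dominated by D5 (torque 21.0≥4.5, efficiency 70≥70, mass 1087≤1359).
D2: dominated by D6 (torque 36.2≥25.6, efficiency 80≥58, mass 1169≤1456).
D3: not dominated.
D4: dominated by D6 (torque 36.2≥24.3, efficiency 80≥75, mass 1169≤1536).
D5: not dominated.
D6: not dominated (best efficiency).
D7: dominated by D9 (torque 38.9≥30.7, efficiency 57≥55, mass 256≤1151).
D8: dominated by D9 (torque 38.9≥37.7, efficiency 57≥55, mass 256≤1562).
D9: not dominated (best torque).
D10: not dominated.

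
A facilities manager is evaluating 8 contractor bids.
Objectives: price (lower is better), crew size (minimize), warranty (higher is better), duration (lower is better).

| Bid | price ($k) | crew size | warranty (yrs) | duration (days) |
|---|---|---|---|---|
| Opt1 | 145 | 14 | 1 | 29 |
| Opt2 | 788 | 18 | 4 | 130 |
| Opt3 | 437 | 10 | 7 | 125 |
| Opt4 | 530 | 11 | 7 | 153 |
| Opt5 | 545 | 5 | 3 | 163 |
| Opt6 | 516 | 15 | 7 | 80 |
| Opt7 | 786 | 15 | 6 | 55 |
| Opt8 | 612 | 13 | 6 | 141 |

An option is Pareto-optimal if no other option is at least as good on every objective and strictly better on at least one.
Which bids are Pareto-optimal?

Opt1, Opt3, Opt5, Opt6, Opt7

Opt1: not dominated (best price).
Opt2: dominated by Opt3 (price 437≤788, crew size 10≤18, warranty 7≥4, duration 125≤130).
Opt3: not dominated.
Opt4: dominated by Opt3 (price 437≤530, crew size 10≤11, warranty 7≥7, duration 125≤153).
Opt5: not dominated (best crew size).
Opt6: not dominated.
Opt7: not dominated.
Opt8: dominated by Opt3 (price 437≤612, crew size 10≤13, warranty 7≥6, duration 125≤141).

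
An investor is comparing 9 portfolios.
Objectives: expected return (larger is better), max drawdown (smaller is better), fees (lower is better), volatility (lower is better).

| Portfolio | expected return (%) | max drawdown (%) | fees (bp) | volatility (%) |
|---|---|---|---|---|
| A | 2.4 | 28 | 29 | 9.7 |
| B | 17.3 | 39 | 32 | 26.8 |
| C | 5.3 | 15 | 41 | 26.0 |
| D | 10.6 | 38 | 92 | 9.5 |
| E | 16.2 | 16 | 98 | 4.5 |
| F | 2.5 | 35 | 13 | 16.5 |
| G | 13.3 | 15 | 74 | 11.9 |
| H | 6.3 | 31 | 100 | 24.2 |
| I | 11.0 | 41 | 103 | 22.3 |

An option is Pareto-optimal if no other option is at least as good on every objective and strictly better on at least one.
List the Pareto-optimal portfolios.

A: not dominated.
B: not dominated (best expected return).
C: not dominated.
D: not dominated.
E: not dominated (best volatility).
F: not dominated (best fees).
G: not dominated.
H: dominated by E (expected return 16.2≥6.3, max drawdown 16≤31, fees 98≤100, volatility 4.5≤24.2).
I: dominated by E (expected return 16.2≥11.0, max drawdown 16≤41, fees 98≤103, volatility 4.5≤22.3).

A, B, C, D, E, F, G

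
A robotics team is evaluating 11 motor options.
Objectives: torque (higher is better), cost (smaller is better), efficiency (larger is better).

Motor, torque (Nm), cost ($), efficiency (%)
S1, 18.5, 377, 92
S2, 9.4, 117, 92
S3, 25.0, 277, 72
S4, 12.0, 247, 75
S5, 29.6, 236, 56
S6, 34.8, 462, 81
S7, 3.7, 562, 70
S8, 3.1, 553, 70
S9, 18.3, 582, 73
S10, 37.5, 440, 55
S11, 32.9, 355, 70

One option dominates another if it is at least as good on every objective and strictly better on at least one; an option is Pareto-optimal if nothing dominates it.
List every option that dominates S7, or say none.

S1, S2, S3, S4, S6, S11

S1: torque 18.5≥3.7, cost 377≤562, efficiency 92≥70 — dominates S7.
S2: torque 9.4≥3.7, cost 117≤562, efficiency 92≥70 — dominates S7.
S3: torque 25.0≥3.7, cost 277≤562, efficiency 72≥70 — dominates S7.
S4: torque 12.0≥3.7, cost 247≤562, efficiency 75≥70 — dominates S7.
S6: torque 34.8≥3.7, cost 462≤562, efficiency 81≥70 — dominates S7.
S11: torque 32.9≥3.7, cost 355≤562, efficiency 70≥70 — dominates S7.
Others (S5, S8, S9, S10) are each worse than S7 on at least one objective.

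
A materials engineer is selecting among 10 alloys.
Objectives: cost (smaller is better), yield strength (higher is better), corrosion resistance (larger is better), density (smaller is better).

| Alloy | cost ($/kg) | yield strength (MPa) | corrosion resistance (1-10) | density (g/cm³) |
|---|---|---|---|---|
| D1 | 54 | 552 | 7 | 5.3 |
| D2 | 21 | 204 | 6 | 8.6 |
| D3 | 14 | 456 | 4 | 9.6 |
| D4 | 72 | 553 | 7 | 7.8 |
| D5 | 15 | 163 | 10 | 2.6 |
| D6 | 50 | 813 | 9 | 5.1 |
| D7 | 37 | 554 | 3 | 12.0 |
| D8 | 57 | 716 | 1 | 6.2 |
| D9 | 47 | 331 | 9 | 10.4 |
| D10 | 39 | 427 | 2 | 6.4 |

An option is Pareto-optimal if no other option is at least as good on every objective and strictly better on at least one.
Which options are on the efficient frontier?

D2, D3, D5, D6, D7, D9, D10

D1: dominated by D6 (cost 50≤54, yield strength 813≥552, corrosion resistance 9≥7, density 5.1≤5.3).
D2: not dominated.
D3: not dominated (best cost).
D4: dominated by D6 (cost 50≤72, yield strength 813≥553, corrosion resistance 9≥7, density 5.1≤7.8).
D5: not dominated (best corrosion resistance).
D6: not dominated (best yield strength).
D7: not dominated.
D8: dominated by D6 (cost 50≤57, yield strength 813≥716, corrosion resistance 9≥1, density 5.1≤6.2).
D9: not dominated.
D10: not dominated.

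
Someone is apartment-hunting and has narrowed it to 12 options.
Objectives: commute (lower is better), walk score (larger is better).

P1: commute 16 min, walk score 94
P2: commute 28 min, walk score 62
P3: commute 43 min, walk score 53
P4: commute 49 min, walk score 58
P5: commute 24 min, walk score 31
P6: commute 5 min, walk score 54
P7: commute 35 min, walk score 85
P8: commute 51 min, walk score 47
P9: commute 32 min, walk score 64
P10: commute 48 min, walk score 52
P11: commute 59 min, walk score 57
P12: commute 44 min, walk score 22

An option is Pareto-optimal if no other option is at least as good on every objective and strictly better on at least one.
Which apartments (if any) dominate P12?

P1: commute 16≤44, walk score 94≥22 — dominates P12.
P2: commute 28≤44, walk score 62≥22 — dominates P12.
P3: commute 43≤44, walk score 53≥22 — dominates P12.
P5: commute 24≤44, walk score 31≥22 — dominates P12.
P6: commute 5≤44, walk score 54≥22 — dominates P12.
P7: commute 35≤44, walk score 85≥22 — dominates P12.
P9: commute 32≤44, walk score 64≥22 — dominates P12.
Others (P4, P8, P10, P11) are each worse than P12 on at least one objective.

P1, P2, P3, P5, P6, P7, P9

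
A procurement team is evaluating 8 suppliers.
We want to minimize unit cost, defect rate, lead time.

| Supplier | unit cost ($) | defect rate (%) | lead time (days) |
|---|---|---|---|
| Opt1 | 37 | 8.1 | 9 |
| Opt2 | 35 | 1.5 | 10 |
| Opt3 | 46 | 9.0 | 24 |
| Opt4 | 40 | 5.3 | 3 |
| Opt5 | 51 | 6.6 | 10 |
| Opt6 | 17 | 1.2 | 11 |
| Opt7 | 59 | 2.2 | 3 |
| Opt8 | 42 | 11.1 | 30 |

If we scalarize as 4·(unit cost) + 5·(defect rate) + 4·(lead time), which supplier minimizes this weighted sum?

Opt6

Opt1: 4·37 + 5·8.1 + 4·9 = 224.5
Opt2: 4·35 + 5·1.5 + 4·10 = 187.5
Opt3: 4·46 + 5·9.0 + 4·24 = 325.0
Opt4: 4·40 + 5·5.3 + 4·3 = 198.5
Opt5: 4·51 + 5·6.6 + 4·10 = 277.0
Opt6: 4·17 + 5·1.2 + 4·11 = 118.0
Opt7: 4·59 + 5·2.2 + 4·3 = 259.0
Opt8: 4·42 + 5·11.1 + 4·30 = 343.5
Lowest: Opt6 at 118.0.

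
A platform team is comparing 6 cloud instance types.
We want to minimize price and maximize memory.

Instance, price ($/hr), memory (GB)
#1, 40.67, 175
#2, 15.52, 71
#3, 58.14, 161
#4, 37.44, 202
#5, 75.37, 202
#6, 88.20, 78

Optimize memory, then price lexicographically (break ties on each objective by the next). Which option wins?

First maximize memory: best is 202, kept {#4, #5}.
Then minimize price: best is 37.44, kept {#4}.

#4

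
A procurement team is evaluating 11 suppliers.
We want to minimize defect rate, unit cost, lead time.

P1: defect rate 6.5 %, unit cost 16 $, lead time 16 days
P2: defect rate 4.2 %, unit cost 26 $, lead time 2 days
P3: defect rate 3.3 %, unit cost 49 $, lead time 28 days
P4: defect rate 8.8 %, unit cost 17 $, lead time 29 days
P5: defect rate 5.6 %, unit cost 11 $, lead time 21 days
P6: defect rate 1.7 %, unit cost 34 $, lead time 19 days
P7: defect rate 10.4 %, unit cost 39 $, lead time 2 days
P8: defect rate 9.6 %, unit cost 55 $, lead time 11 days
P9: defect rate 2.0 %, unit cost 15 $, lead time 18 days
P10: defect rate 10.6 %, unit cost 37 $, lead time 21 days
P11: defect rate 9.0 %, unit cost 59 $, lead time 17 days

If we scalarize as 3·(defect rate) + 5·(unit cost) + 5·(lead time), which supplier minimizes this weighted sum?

P2

P1: 3·6.5 + 5·16 + 5·16 = 179.5
P2: 3·4.2 + 5·26 + 5·2 = 152.6
P3: 3·3.3 + 5·49 + 5·28 = 394.9
P4: 3·8.8 + 5·17 + 5·29 = 256.4
P5: 3·5.6 + 5·11 + 5·21 = 176.8
P6: 3·1.7 + 5·34 + 5·19 = 270.1
P7: 3·10.4 + 5·39 + 5·2 = 236.2
P8: 3·9.6 + 5·55 + 5·11 = 358.8
P9: 3·2.0 + 5·15 + 5·18 = 171.0
P10: 3·10.6 + 5·37 + 5·21 = 321.8
P11: 3·9.0 + 5·59 + 5·17 = 407.0
Lowest: P2 at 152.6.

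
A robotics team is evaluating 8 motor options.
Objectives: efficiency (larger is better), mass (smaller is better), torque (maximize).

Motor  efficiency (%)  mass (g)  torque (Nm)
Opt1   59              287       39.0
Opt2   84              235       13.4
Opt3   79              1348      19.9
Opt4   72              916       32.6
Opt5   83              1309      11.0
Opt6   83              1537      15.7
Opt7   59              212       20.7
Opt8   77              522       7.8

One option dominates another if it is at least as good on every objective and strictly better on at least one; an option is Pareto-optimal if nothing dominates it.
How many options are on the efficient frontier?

Opt1: not dominated (best torque).
Opt2: not dominated (best efficiency).
Opt3: not dominated.
Opt4: not dominated.
Opt5: dominated by Opt2 (efficiency 84≥83, mass 235≤1309, torque 13.4≥11.0).
Opt6: not dominated.
Opt7: not dominated (best mass).
Opt8: dominated by Opt2 (efficiency 84≥77, mass 235≤522, torque 13.4≥7.8).
Pareto-optimal: Opt1, Opt2, Opt3, Opt4, Opt6, Opt7 → 6.

6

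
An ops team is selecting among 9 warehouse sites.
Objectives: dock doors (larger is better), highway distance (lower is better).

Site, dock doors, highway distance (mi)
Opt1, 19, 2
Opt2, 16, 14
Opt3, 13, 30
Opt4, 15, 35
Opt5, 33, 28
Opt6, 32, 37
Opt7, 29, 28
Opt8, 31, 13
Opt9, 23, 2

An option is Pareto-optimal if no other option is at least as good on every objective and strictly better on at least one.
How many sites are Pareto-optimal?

3

Opt1: dominated by Opt9 (dock doors 23≥19, highway distance 2≤2).
Opt2: dominated by Opt1 (dock doors 19≥16, highway distance 2≤14).
Opt3: dominated by Opt1 (dock doors 19≥13, highway distance 2≤30).
Opt4: dominated by Opt1 (dock doors 19≥15, highway distance 2≤35).
Opt5: not dominated (best dock doors).
Opt6: dominated by Opt5 (dock doors 33≥32, highway distance 28≤37).
Opt7: dominated by Opt5 (dock doors 33≥29, highway distance 28≤28).
Opt8: not dominated.
Opt9: not dominated.
Pareto-optimal: Opt5, Opt8, Opt9 → 3.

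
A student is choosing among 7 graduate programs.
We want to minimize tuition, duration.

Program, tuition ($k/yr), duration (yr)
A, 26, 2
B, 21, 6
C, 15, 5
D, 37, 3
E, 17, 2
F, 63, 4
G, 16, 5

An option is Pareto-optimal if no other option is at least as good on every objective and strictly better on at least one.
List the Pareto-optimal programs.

A: dominated by E (tuition 17≤26, duration 2≤2).
B: dominated by C (tuition 15≤21, duration 5≤6).
C: not dominated (best tuition).
D: dominated by A (tuition 26≤37, duration 2≤3).
E: not dominated.
F: dominated by A (tuition 26≤63, duration 2≤4).
G: dominated by C (tuition 15≤16, duration 5≤5).

C, E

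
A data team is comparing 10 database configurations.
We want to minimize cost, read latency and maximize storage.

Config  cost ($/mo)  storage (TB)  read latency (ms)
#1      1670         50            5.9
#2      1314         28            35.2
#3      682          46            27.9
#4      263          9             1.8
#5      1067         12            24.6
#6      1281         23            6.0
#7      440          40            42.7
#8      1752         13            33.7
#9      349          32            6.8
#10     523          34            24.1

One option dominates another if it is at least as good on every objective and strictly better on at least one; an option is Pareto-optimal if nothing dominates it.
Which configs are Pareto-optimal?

#1: not dominated (best storage).
#2: dominated by #3 (cost 682≤1314, storage 46≥28, read latency 27.9≤35.2).
#3: not dominated.
#4: not dominated (best cost).
#5: dominated by #9 (cost 349≤1067, storage 32≥12, read latency 6.8≤24.6).
#6: not dominated.
#7: not dominated.
#8: dominated by #1 (cost 1670≤1752, storage 50≥13, read latency 5.9≤33.7).
#9: not dominated.
#10: not dominated.

#1, #3, #4, #6, #7, #9, #10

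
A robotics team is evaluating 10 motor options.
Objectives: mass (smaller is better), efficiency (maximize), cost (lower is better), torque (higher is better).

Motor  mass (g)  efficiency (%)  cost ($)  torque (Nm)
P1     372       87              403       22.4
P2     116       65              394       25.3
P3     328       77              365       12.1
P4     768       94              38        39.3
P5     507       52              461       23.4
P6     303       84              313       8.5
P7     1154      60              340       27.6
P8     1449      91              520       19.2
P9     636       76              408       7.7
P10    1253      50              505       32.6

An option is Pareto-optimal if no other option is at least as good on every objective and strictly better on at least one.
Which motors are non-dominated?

P1, P2, P3, P4, P6

P1: not dominated.
P2: not dominated (best mass).
P3: not dominated.
P4: not dominated (best efficiency).
P5: dominated by P2 (mass 116≤507, efficiency 65≥52, cost 394≤461, torque 25.3≥23.4).
P6: not dominated.
P7: dominated by P4 (mass 768≤1154, efficiency 94≥60, cost 38≤340, torque 39.3≥27.6).
P8: dominated by P4 (mass 768≤1449, efficiency 94≥91, cost 38≤520, torque 39.3≥19.2).
P9: dominated by P1 (mass 372≤636, efficiency 87≥76, cost 403≤408, torque 22.4≥7.7).
P10: dominated by P4 (mass 768≤1253, efficiency 94≥50, cost 38≤505, torque 39.3≥32.6).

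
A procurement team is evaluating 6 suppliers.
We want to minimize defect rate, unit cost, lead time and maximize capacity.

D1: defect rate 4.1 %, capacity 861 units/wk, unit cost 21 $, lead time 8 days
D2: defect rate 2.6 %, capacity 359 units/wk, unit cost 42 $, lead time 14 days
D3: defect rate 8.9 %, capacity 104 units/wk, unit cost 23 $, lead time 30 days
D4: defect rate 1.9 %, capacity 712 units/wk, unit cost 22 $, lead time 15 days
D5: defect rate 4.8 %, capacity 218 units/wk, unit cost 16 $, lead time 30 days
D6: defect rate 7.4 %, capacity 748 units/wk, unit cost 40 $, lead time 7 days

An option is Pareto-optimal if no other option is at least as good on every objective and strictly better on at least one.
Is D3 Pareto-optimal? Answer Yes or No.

D1 vs D3: defect rate 4.1≤8.9, capacity 861≥104, unit cost 21≤23, lead time 8≤30 — D1 is at least as good on every objective and strictly better on at least one, so D1 dominates D3.

No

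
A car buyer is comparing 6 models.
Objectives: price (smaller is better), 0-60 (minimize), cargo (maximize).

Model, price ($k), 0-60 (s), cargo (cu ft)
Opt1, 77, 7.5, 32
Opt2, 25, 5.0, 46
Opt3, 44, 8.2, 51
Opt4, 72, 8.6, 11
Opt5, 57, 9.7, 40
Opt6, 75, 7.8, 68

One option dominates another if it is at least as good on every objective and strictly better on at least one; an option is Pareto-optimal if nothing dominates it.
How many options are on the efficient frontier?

3

Opt1: dominated by Opt2 (price 25≤77, 0-60 5.0≤7.5, cargo 46≥32).
Opt2: not dominated (best price).
Opt3: not dominated.
Opt4: dominated by Opt2 (price 25≤72, 0-60 5.0≤8.6, cargo 46≥11).
Opt5: dominated by Opt2 (price 25≤57, 0-60 5.0≤9.7, cargo 46≥40).
Opt6: not dominated (best cargo).
Pareto-optimal: Opt2, Opt3, Opt6 → 3.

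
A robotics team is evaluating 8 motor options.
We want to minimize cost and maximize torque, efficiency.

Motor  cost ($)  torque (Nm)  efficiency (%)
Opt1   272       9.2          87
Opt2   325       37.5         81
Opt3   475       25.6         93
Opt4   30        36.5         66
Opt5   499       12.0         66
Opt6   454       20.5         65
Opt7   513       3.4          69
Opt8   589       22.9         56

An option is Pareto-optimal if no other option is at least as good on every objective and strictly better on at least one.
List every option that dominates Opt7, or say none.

Opt1: cost 272≤513, torque 9.2≥3.4, efficiency 87≥69 — dominates Opt7.
Opt2: cost 325≤513, torque 37.5≥3.4, efficiency 81≥69 — dominates Opt7.
Opt3: cost 475≤513, torque 25.6≥3.4, efficiency 93≥69 — dominates Opt7.
Others (Opt4, Opt5, Opt6, Opt8) are each worse than Opt7 on at least one objective.

Opt1, Opt2, Opt3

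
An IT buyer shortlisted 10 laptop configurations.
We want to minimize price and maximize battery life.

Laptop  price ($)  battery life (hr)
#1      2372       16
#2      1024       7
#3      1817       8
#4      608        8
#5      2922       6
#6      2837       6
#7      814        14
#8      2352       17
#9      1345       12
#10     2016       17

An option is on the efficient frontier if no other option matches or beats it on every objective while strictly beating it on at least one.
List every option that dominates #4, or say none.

none

#1: worse on price (2372 vs 608).
#2: worse on price (1024 vs 608).
#3: worse on price (1817 vs 608).
#5: worse on price (2922 vs 608).
#6: worse on price (2837 vs 608).
#7: worse on price (814 vs 608).
#8: worse on price (2352 vs 608).
#9: worse on price (1345 vs 608).
#10: worse on price (2016 vs 608).
No option dominates #4.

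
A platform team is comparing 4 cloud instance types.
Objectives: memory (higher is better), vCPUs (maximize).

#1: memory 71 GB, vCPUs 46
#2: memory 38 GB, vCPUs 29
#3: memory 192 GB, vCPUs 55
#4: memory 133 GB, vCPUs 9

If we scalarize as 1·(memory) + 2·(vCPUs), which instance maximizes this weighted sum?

#3

#1: 1·71 + 2·46 = 163
#2: 1·38 + 2·29 = 96
#3: 1·192 + 2·55 = 302
#4: 1·133 + 2·9 = 151
Highest: #3 at 302.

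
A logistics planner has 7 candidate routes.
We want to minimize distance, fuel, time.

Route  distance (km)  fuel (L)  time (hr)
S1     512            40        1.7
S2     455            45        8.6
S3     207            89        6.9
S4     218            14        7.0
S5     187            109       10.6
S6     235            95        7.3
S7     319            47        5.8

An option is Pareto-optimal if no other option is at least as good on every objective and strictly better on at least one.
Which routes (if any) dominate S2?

S4: distance 218≤455, fuel 14≤45, time 7.0≤8.6 — dominates S2.
Others (S1, S3, S5, S6, S7) are each worse than S2 on at least one objective.

S4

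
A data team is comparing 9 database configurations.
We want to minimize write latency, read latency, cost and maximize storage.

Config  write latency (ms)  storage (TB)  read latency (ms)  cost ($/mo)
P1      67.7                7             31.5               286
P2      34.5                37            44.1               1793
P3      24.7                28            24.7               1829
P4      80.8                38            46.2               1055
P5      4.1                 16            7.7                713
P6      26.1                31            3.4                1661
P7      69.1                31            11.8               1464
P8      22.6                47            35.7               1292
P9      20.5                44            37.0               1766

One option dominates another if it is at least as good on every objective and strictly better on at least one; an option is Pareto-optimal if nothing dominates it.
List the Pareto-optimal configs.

P1, P3, P4, P5, P6, P7, P8, P9

P1: not dominated (best cost).
P2: dominated by P8 (write latency 22.6≤34.5, storage 47≥37, read latency 35.7≤44.1, cost 1292≤1793).
P3: not dominated.
P4: not dominated.
P5: not dominated (best write latency).
P6: not dominated (best read latency).
P7: not dominated.
P8: not dominated (best storage).
P9: not dominated.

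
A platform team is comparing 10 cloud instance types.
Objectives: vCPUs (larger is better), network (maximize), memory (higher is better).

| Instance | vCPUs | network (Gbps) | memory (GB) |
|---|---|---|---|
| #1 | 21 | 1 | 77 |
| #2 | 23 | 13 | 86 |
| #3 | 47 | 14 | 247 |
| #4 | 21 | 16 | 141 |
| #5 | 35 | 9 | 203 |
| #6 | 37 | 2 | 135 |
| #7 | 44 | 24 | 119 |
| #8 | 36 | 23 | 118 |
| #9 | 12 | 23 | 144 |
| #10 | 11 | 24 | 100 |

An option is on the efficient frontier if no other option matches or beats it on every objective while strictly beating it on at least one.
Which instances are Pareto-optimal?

#3, #4, #7, #9

#1: dominated by #2 (vCPUs 23≥21, network 13≥1, memory 86≥77).
#2: dominated by #3 (vCPUs 47≥23, network 14≥13, memory 247≥86).
#3: not dominated (best vCPUs).
#4: not dominated.
#5: dominated by #3 (vCPUs 47≥35, network 14≥9, memory 247≥203).
#6: dominated by #3 (vCPUs 47≥37, network 14≥2, memory 247≥135).
#7: not dominated.
#8: dominated by #7 (vCPUs 44≥36, network 24≥23, memory 119≥118).
#9: not dominated.
#10: dominated by #7 (vCPUs 44≥11, network 24≥24, memory 119≥100).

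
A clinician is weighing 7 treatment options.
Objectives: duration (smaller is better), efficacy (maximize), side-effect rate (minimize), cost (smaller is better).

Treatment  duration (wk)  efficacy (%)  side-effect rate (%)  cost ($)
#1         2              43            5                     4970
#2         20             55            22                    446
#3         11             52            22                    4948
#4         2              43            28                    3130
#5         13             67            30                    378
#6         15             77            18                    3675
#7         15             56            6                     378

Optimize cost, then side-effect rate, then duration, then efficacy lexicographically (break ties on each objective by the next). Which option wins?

#7

First minimize cost: best is 378, kept {#5, #7}.
Then minimize side-effect rate: best is 6, kept {#7}.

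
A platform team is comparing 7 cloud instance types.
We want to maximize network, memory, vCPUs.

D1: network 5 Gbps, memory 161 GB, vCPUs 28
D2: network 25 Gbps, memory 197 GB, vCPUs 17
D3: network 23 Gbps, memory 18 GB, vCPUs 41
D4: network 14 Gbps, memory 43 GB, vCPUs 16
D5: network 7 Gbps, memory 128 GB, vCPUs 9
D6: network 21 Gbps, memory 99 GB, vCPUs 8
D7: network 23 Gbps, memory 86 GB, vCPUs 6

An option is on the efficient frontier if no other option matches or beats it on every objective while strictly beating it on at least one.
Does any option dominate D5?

D2 vs D5: network 25≥7, memory 197≥128, vCPUs 17≥9 — D2 is at least as good on every objective and strictly better on at least one, so D2 dominates D5.

Yes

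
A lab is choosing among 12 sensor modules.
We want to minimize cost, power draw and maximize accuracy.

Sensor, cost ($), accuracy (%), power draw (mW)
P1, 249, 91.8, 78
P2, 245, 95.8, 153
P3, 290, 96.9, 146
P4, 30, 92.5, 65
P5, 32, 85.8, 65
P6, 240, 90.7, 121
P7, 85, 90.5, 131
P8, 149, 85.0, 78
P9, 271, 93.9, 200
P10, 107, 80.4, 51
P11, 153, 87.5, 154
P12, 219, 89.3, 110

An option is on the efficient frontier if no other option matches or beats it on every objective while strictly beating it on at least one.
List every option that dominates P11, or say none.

P4: cost 30≤153, accuracy 92.5≥87.5, power draw 65≤154 — dominates P11.
P7: cost 85≤153, accuracy 90.5≥87.5, power draw 131≤154 — dominates P11.
Others (P1, P2, P3, P5, P6, P8, P9, P10, P12) are each worse than P11 on at least one objective.

P4, P7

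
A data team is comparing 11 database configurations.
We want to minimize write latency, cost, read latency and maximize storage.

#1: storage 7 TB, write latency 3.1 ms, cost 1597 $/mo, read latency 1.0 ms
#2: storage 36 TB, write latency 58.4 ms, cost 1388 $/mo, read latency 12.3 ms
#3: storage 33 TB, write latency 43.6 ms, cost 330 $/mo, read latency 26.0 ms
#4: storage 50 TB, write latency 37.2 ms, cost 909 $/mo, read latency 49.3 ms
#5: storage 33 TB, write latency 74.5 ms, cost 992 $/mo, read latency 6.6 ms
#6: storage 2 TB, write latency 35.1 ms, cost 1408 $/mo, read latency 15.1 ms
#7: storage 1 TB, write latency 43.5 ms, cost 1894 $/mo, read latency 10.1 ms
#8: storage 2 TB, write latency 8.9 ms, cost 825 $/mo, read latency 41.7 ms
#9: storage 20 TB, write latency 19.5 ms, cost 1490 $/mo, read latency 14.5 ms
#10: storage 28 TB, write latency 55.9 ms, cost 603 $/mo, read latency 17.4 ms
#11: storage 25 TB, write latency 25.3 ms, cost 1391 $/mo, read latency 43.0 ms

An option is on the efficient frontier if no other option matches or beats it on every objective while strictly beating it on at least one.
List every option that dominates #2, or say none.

#1: worse on storage (7 vs 36).
#3: worse on storage (33 vs 36).
#4: worse on read latency (49.3 vs 12.3).
#5: worse on storage (33 vs 36).
#6: worse on storage (2 vs 36).
#7: worse on storage (1 vs 36).
#8: worse on storage (2 vs 36).
#9: worse on storage (20 vs 36).
#10: worse on storage (28 vs 36).
#11: worse on storage (25 vs 36).
No option dominates #2.

none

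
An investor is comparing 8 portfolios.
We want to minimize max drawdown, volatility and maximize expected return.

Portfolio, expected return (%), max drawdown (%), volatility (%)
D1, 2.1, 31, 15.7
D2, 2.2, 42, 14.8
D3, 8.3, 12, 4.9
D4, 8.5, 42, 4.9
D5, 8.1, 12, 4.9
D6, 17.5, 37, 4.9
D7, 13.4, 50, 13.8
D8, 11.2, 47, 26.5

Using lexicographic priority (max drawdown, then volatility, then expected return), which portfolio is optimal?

D3

First minimize max drawdown: best is 12, kept {D3, D5}.
Then minimize volatility: best is 4.9, kept {D3, D5}.
Then maximize expected return: best is 8.3, kept {D3}.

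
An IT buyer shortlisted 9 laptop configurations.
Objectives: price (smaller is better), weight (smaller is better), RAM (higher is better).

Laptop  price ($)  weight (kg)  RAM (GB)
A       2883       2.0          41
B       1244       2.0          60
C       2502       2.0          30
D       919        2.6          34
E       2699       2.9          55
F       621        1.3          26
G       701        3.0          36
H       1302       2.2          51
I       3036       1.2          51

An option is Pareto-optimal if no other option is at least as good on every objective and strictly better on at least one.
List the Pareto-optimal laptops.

A: dominated by B (price 1244≤2883, weight 2.0≤2.0, RAM 60≥41).
B: not dominated (best RAM).
C: dominated by B (price 1244≤2502, weight 2.0≤2.0, RAM 60≥30).
D: not dominated.
E: dominated by B (price 1244≤2699, weight 2.0≤2.9, RAM 60≥55).
F: not dominated (best price).
G: not dominated.
H: dominated by B (price 1244≤1302, weight 2.0≤2.2, RAM 60≥51).
I: not dominated (best weight).

B, D, F, G, I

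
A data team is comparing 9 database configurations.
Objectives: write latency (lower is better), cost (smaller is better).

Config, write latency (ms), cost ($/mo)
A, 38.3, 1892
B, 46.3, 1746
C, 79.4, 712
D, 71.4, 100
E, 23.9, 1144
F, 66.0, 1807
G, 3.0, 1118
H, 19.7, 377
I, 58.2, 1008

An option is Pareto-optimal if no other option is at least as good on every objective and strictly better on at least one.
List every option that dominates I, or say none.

H

H: write latency 19.7≤58.2, cost 377≤1008 — dominates I.
Others (A, B, C, D, E, F, G) are each worse than I on at least one objective.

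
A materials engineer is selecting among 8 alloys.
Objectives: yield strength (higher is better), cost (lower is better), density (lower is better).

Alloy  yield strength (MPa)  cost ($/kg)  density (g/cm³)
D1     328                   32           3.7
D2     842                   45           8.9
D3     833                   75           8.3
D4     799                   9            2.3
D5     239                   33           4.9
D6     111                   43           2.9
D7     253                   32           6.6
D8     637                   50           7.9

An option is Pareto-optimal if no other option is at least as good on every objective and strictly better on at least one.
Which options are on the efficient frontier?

D1: dominated by D4 (yield strength 799≥328, cost 9≤32, density 2.3≤3.7).
D2: not dominated (best yield strength).
D3: not dominated.
D4: not dominated (best cost).
D5: dominated by D1 (yield strength 328≥239, cost 32≤33, density 3.7≤4.9).
D6: dominated by D4 (yield strength 799≥111, cost 9≤43, density 2.3≤2.9).
D7: dominated by D1 (yield strength 328≥253, cost 32≤32, density 3.7≤6.6).
D8: dominated by D4 (yield strength 799≥637, cost 9≤50, density 2.3≤7.9).

D2, D3, D4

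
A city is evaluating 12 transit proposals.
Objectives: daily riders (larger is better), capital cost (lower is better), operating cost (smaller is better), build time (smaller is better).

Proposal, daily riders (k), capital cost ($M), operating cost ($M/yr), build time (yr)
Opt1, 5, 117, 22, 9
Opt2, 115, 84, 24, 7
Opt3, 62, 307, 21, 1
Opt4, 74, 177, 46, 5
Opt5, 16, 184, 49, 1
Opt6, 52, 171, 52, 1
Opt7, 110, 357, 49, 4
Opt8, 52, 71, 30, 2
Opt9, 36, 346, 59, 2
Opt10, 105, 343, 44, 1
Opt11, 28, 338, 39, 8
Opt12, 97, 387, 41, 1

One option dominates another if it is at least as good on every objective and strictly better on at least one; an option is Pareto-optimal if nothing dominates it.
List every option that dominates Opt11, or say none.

Opt2, Opt3, Opt8

Opt2: daily riders 115≥28, capital cost 84≤338, operating cost 24≤39, build time 7≤8 — dominates Opt11.
Opt3: daily riders 62≥28, capital cost 307≤338, operating cost 21≤39, build time 1≤8 — dominates Opt11.
Opt8: daily riders 52≥28, capital cost 71≤338, operating cost 30≤39, build time 2≤8 — dominates Opt11.
Others (Opt1, Opt4, Opt5, Opt6, Opt7, Opt9, Opt10, Opt12) are each worse than Opt11 on at least one objective.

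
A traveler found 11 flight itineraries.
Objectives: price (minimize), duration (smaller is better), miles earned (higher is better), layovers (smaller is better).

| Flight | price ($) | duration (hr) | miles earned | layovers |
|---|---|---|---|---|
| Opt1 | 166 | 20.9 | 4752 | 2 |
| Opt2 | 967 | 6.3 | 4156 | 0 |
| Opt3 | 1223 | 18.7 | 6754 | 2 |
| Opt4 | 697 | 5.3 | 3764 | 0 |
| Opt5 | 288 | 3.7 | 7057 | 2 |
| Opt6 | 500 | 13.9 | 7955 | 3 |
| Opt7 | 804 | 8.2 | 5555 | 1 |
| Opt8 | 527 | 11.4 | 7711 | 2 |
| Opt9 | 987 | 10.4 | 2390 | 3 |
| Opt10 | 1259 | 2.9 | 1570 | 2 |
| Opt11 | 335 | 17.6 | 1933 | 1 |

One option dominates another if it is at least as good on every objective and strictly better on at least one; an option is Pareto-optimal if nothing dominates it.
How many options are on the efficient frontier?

9

Opt1: not dominated (best price).
Opt2: not dominated.
Opt3: dominated by Opt5 (price 288≤1223, duration 3.7≤18.7, miles earned 7057≥6754, layovers 2≤2).
Opt4: not dominated.
Opt5: not dominated.
Opt6: not dominated (best miles earned).
Opt7: not dominated.
Opt8: not dominated.
Opt9: dominated by Opt2 (price 967≤987, duration 6.3≤10.4, miles earned 4156≥2390, layovers 0≤3).
Opt10: not dominated (best duration).
Opt11: not dominated.
Pareto-optimal: Opt1, Opt2, Opt4, Opt5, Opt6, Opt7, Opt8, Opt10, Opt11 → 9.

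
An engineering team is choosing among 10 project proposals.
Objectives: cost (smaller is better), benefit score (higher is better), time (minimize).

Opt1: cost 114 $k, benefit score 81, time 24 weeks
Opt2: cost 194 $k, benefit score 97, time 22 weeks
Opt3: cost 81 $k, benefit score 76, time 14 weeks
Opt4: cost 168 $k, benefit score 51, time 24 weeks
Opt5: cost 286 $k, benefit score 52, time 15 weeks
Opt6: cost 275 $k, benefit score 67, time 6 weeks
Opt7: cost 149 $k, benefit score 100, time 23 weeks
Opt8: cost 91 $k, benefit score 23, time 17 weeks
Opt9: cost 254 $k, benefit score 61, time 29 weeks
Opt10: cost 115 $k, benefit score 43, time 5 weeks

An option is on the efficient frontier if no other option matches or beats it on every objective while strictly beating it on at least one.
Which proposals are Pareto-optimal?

Opt1: not dominated.
Opt2: not dominated.
Opt3: not dominated (best cost).
Opt4: dominated by Opt1 (cost 114≤168, benefit score 81≥51, time 24≤24).
Opt5: dominated by Opt3 (cost 81≤286, benefit score 76≥52, time 14≤15).
Opt6: not dominated.
Opt7: not dominated (best benefit score).
Opt8: dominated by Opt3 (cost 81≤91, benefit score 76≥23, time 14≤17).
Opt9: dominated by Opt1 (cost 114≤254, benefit score 81≥61, time 24≤29).
Opt10: not dominated (best time).

Opt1, Opt2, Opt3, Opt6, Opt7, Opt10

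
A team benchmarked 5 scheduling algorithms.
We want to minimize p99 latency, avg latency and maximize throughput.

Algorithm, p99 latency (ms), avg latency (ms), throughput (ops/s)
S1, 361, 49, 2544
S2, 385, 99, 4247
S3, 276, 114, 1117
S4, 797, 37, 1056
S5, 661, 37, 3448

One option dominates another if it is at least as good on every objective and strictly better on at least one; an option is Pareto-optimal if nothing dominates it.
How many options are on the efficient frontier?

4

S1: not dominated.
S2: not dominated (best throughput).
S3: not dominated (best p99 latency).
S4: dominated by S5 (p99 latency 661≤797, avg latency 37≤37, throughput 3448≥1056).
S5: not dominated.
Pareto-optimal: S1, S2, S3, S5 → 4.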